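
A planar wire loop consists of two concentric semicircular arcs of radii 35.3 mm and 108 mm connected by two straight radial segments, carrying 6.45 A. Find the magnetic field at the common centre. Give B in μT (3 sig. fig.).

The radial connectors point toward the centre, so dl × r̂ = 0 and they contribute nothing.
Each semicircle gives μ₀I/(4R): inner arc 5.74×10⁻⁵ T, outer arc 1.88×10⁻⁵ T.
The two arcs carry current in opposite angular senses, so their fields oppose: B = |5.74×10⁻⁵ − 1.88×10⁻⁵| = 3.86×10⁻⁵ T.

B ≈ 38.6 μT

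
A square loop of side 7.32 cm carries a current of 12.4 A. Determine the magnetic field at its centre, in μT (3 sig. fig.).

B ≈ 192 μT

Each side is a finite straight segment at perpendicular distance d = a/(2 tan(π/4)) = 0.0366 m from the centre, with end-angles ±π/4.
One side contributes B₁ = (μ₀I/4πd)·2 sin(π/4) = 4.79×10⁻⁵ T.
All 4 sides add in the same direction: B = 4 × 4.79×10⁻⁵ = 1.92×10⁻⁴ T.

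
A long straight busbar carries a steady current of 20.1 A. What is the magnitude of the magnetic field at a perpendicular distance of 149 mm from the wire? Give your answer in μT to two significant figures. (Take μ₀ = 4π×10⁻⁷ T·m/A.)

B ≈ 27 μT

For an infinitely long straight wire, B = μ₀I/(2πd).
B = (4π×10⁻⁷ × 20.1) / (2π × 0.149) = 2.70×10⁻⁵ T.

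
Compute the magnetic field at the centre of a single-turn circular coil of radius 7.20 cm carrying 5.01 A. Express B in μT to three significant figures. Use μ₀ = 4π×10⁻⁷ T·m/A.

B ≈ 43.7 μT

At the centre of a circular loop the Biot–Savart law gives B = μ₀I/(2R).
B = (4π×10⁻⁷ × 5.01) / (2 × 0.072) = 4.37×10⁻⁵ T.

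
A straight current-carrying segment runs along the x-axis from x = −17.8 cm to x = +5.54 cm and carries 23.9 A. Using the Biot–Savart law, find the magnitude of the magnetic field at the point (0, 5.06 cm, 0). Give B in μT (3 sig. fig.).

For a finite straight segment, B = (μ₀I/4πd)(sinθ₁ + sinθ₂), where θ₁, θ₂ are the angles from the perpendicular to each end.
The perpendicular distance is d = 0.0506 m; the end-offsets along the wire are a = 0.178 m and b = 0.0554 m.
sinθ₁ = 0.178/√(0.178²+0.0506²) = 0.9619; sinθ₂ = 0.0554/√(0.0554²+0.0506²) = 0.7384.
B = (4π×10⁻⁷ × 23.9) / (4π × 0.0506) × (0.9619 + 0.7384) = 8.03×10⁻⁵ T.

B ≈ 80.3 μT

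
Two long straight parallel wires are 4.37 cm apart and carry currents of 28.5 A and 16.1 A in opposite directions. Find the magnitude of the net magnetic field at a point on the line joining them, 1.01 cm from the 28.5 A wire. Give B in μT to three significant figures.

Each long wire gives B = μ₀I/(2πd). Distances are d₁ = 0.0101 m and d₂ = 0.0336 m.
B₁ = 5.64×10⁻⁴ T, B₂ = 9.58×10⁻⁵ T.
Between antiparallel currents both contributions point the same way, so they add. B = B₁ + B₂ = 5.64×10⁻⁴ + 9.58×10⁻⁵ = 6.60×10⁻⁴ T.

B ≈ 660 μT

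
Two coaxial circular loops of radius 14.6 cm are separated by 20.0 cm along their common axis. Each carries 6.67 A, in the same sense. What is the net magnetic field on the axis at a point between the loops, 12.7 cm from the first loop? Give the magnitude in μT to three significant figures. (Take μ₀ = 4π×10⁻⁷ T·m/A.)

B ≈ 32.9 μT

Each loop contributes B = μ₀IR²/[2(R²+z²)^(3/2)] on the axis, with z measured from that loop.
Loop 1 (z = 0.127 m): B₁ = 1.23×10⁻⁵ T. Loop 2 (z = 0.073 m): B₂ = 2.05×10⁻⁵ T.
The fields add: B = B₁ + B₂ = 3.29×10⁻⁵ T.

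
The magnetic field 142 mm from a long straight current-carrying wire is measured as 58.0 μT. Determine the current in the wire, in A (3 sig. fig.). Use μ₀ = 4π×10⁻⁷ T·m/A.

For a long straight wire B = μ₀I/(2πd), so I = 2πdB/μ₀.
I = 2π × 0.142 × 5.80×10⁻⁵ / (4π×10⁻⁷) = 41.2 A.

I ≈ 41.2 A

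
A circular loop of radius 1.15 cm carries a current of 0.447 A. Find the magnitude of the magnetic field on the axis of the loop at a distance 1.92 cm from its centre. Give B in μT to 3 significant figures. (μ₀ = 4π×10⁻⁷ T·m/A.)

B ≈ 3.31 μT

On the axis of a circular loop, B = μ₀IR² / [2(R²+z²)^(3/2)].
R² + z² = (0.0115)² + (0.0192)² = 0.0005009 m², and (R²+z²)^(3/2) = 1.12×10⁻⁵ m³.
B = (4π×10⁻⁷ × 0.447 × 0.0001322) / (2 × 1.12×10⁻⁵) = 3.31×10⁻⁶ T.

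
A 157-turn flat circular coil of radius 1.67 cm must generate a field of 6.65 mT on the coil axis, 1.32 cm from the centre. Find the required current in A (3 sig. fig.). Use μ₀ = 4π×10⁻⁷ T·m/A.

I ≈ 2.33 A

For an N-turn coil, B = Nμ₀IR²/[2(R²+z²)^(3/2)] with R = 0.0167 m, z = 0.0132 m, so I = 2B(R²+z²)^(3/2)/(Nμ₀R²) = 2 × 6.65×10⁻³ × 9.65×10⁻⁶ / (157 × 4π×10⁻⁷ × 0.0002789) = 2.33 A.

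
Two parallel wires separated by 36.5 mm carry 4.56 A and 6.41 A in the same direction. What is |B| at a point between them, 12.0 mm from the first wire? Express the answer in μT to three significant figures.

B ≈ 23.7 μT

Each long wire gives B = μ₀I/(2πd). Distances are d₁ = 0.012 m and d₂ = 0.0245 m.
B₁ = 7.60×10⁻⁵ T, B₂ = 5.23×10⁻⁵ T.
Between parallel currents the two contributions point in opposite directions, so they subtract. B = |B₁ − B₂| = |7.60×10⁻⁵ − 5.23×10⁻⁵| = 2.37×10⁻⁵ T.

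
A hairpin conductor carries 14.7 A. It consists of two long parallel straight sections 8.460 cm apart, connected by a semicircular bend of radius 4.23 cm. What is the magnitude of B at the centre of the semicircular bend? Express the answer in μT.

B ≈ 179 μT

The semicircular arc contributes B_arc = μ₀I·π/(4πR) = μ₀I/(4R) = 1.09×10⁻⁴ T.
Each semi-infinite lead is at perpendicular distance R = 0.0423 m from the centre, with the perpendicular foot at its near end, so it contributes μ₀I/(4πR); both point the same way, together 6.95×10⁻⁵ T.
Arc and leads all point the same direction: B = 1.09×10⁻⁴ + 6.95×10⁻⁵ = 1.79×10⁻⁴ T.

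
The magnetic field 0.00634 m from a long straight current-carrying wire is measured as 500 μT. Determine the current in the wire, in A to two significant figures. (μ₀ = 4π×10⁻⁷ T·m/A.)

For a long straight wire B = μ₀I/(2πd), so I = 2πdB/μ₀.
I = 2π × 0.00634 × 5.00×10⁻⁴ / (4π×10⁻⁷) = 15.9 A.

I ≈ 16 A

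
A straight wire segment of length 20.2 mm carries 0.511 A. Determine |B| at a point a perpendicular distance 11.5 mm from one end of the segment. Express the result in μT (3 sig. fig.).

For a finite straight segment, B = (μ₀I/4πd)(sinθ₁ + sinθ₂), where θ₁, θ₂ are the angles from the perpendicular to each end.
The perpendicular foot is at one end, so the two end-offsets along the wire are 0 and L = 0.0202 m.
sinθ₁ = 0/√(0²+0.0115²) = 0.0000; sinθ₂ = 0.0202/√(0.0202²+0.0115²) = 0.8690.
B = (4π×10⁻⁷ × 0.511) / (4π × 0.0115) × (0.0000 + 0.8690) = 3.86×10⁻⁶ T.

B ≈ 3.86 μT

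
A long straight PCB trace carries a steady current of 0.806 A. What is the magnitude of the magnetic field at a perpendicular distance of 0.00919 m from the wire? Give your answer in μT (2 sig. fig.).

B ≈ 18 μT

For an infinitely long straight wire, B = μ₀I/(2πd).
B = (4π×10⁻⁷ × 0.806) / (2π × 0.00919) = 1.75×10⁻⁵ T.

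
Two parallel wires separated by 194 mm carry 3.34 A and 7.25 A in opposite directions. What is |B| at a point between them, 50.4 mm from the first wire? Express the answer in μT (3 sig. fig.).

Each long wire gives B = μ₀I/(2πd). Distances are d₁ = 0.0504 m and d₂ = 0.1436 m.
B₁ = 1.33×10⁻⁵ T, B₂ = 1.01×10⁻⁵ T.
Between antiparallel currents both contributions point the same way, so they add. B = B₁ + B₂ = 1.33×10⁻⁵ + 1.01×10⁻⁵ = 2.34×10⁻⁵ T.

B ≈ 23.4 μT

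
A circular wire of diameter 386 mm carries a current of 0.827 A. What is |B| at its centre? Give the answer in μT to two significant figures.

B ≈ 2.7 μT

At the centre of a circular loop the Biot–Savart law gives B = μ₀I/(2R) (so R = 0.193 m).
B = (4π×10⁻⁷ × 0.827) / (2 × 0.193) = 2.69×10⁻⁶ T.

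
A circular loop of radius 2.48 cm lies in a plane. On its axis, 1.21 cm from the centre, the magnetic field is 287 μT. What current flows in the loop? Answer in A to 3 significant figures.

I ≈ 15.6 A

On the axis of a loop, B = μ₀IR²/[2(R²+z²)^(3/2)], so I = 2B(R²+z²)^(3/2)/(μ₀R²).
R² + z² = 0.000615 + 0.0001464 = 0.0007614 m²; raised to 3/2 gives 2.10×10⁻⁵ m³.
I = 2 × 2.87×10⁻⁴ × 2.10×10⁻⁵ / (1.26×10⁻⁶ × 0.000615) = 15.6 A.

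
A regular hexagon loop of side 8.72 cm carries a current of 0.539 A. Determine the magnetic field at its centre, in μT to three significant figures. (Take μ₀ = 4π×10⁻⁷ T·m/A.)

B ≈ 4.28 μT

Each side is a finite straight segment at perpendicular distance d = a/(2 tan(π/6)) = 0.07552 m from the centre, with end-angles ±π/6.
One side contributes B₁ = (μ₀I/4πd)·2 sin(π/6) = 7.14×10⁻⁷ T.
All 6 sides add in the same direction: B = 6 × 7.14×10⁻⁷ = 4.28×10⁻⁶ T.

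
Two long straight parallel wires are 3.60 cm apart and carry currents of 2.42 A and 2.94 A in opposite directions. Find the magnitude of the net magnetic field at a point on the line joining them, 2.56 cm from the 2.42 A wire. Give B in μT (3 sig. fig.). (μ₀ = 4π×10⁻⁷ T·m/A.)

B ≈ 75.4 μT

Each long wire gives B = μ₀I/(2πd). Distances are d₁ = 0.0256 m and d₂ = 0.0104 m.
B₁ = 1.89×10⁻⁵ T, B₂ = 5.65×10⁻⁵ T.
Between antiparallel currents both contributions point the same way, so they add. B = B₁ + B₂ = 1.89×10⁻⁵ + 5.65×10⁻⁵ = 7.54×10⁻⁵ T.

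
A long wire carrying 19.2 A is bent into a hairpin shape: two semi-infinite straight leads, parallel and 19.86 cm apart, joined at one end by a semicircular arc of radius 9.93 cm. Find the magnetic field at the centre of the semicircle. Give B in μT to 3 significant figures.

The semicircular arc contributes B_arc = μ₀I·π/(4πR) = μ₀I/(4R) = 6.07×10⁻⁵ T.
Each semi-infinite lead is at perpendicular distance R = 0.0993 m from the centre, with the perpendicular foot at its near end, so it contributes μ₀I/(4πR); both point the same way, together 3.87×10⁻⁵ T.
Arc and leads all point the same direction: B = 6.07×10⁻⁵ + 3.87×10⁻⁵ = 9.94×10⁻⁵ T.

B ≈ 99.4 μT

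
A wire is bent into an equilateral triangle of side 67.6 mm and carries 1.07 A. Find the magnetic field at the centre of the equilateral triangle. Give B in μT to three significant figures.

Each side is a finite straight segment at perpendicular distance d = a/(2 tan(π/3)) = 0.01951 m from the centre, with end-angles ±π/3.
One side contributes B₁ = (μ₀I/4πd)·2 sin(π/3) = 9.50×10⁻⁶ T.
All 3 sides add in the same direction: B = 3 × 9.50×10⁻⁶ = 2.85×10⁻⁵ T.

B ≈ 28.5 μT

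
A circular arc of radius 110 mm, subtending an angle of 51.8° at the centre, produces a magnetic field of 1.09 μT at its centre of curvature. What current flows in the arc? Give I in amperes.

I ≈ 1.33 A

For a circular arc, B = μ₀Iφ/(4πR) with φ in radians; here φ = 0.9041 rad.
So I = 4πRB/(μ₀φ) = 4π × 0.11 × 1.09×10⁻⁶ / (4π×10⁻⁷ × 0.9041) = 1.33 A.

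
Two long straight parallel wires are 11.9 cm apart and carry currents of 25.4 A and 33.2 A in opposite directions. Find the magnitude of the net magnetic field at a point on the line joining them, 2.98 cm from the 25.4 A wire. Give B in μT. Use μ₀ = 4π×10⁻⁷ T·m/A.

Each long wire gives B = μ₀I/(2πd). Distances are d₁ = 0.0298 m and d₂ = 0.0892 m.
B₁ = 1.70×10⁻⁴ T, B₂ = 7.44×10⁻⁵ T.
Between antiparallel currents both contributions point the same way, so they add. B = B₁ + B₂ = 1.70×10⁻⁴ + 7.44×10⁻⁵ = 2.45×10⁻⁴ T.

B ≈ 245 μT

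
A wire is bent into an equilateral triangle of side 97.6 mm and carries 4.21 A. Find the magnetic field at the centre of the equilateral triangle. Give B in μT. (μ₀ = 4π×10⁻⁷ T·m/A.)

Each side is a finite straight segment at perpendicular distance d = a/(2 tan(π/3)) = 0.02817 m from the centre, with end-angles ±π/3.
One side contributes B₁ = (μ₀I/4πd)·2 sin(π/3) = 2.59×10⁻⁵ T.
All 3 sides add in the same direction: B = 3 × 2.59×10⁻⁵ = 7.76×10⁻⁵ T.

B ≈ 77.6 μT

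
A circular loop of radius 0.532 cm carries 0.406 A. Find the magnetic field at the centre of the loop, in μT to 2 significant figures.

At the centre of a circular loop the Biot–Savart law gives B = μ₀I/(2R).
B = (4π×10⁻⁷ × 0.406) / (2 × 0.00532) = 4.80×10⁻⁵ T.

B ≈ 48 μT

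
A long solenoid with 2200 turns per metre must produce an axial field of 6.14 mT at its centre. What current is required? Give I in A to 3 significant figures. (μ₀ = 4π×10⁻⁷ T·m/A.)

Inside a long solenoid B = μ₀nI with n = 2200 m⁻¹, so I = B/(μ₀n).
I = 6.14×10⁻³ / (4π×10⁻⁷ × 2200) = 2.22 A.

I ≈ 2.22 A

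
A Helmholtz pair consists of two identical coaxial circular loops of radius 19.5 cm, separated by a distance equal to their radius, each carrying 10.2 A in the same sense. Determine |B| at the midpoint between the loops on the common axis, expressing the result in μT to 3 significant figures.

B ≈ 47.0 μT

Each loop contributes B = μ₀IR²/[2(R²+z²)^(3/2)] on the axis, with z measured from that loop.
Loop 1 (z = 0.0975 m): B₁ = 2.35×10⁻⁵ T. Loop 2 (z = 0.0975 m): B₂ = 2.35×10⁻⁵ T.
The fields add: B = B₁ + B₂ = 4.70×10⁻⁵ T.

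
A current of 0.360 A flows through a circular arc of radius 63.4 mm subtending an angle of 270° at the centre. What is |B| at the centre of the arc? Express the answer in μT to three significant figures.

The Biot–Savart field of a circular arc at its centre is B = μ₀Iφ/(4πR), with φ = 4.712 rad.
B = (4π×10⁻⁷ × 0.360 × 4.712) / (4π × 0.0634) = 2.68×10⁻⁶ T.

B ≈ 2.68 μT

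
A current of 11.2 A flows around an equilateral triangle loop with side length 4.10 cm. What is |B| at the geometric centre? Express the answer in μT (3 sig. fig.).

B ≈ 492 μT

Each side is a finite straight segment at perpendicular distance d = a/(2 tan(π/3)) = 0.01184 m from the centre, with end-angles ±π/3.
One side contributes B₁ = (μ₀I/4πd)·2 sin(π/3) = 1.64×10⁻⁴ T.
All 3 sides add in the same direction: B = 3 × 1.64×10⁻⁴ = 4.92×10⁻⁴ T.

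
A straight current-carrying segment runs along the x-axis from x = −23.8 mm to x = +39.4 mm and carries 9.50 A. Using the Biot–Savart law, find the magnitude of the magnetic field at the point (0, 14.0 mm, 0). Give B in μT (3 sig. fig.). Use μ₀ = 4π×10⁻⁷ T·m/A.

B ≈ 122 μT

For a finite straight segment, B = (μ₀I/4πd)(sinθ₁ + sinθ₂), where θ₁, θ₂ are the angles from the perpendicular to each end.
The perpendicular distance is d = 0.014 m; the end-offsets along the wire are a = 0.0238 m and b = 0.0394 m.
sinθ₁ = 0.0238/√(0.0238²+0.014²) = 0.8619; sinθ₂ = 0.0394/√(0.0394²+0.014²) = 0.9423.
B = (4π×10⁻⁷ × 9.50) / (4π × 0.014) × (0.8619 + 0.9423) = 1.22×10⁻⁴ T.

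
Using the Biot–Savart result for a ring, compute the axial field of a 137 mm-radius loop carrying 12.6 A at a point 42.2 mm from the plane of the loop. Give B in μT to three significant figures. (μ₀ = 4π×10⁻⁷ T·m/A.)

B ≈ 50.4 μT

On the axis of a circular loop, B = μ₀IR² / [2(R²+z²)^(3/2)].
R² + z² = (0.137)² + (0.0422)² = 0.02055 m², and (R²+z²)^(3/2) = 2.95×10⁻³ m³.
B = (4π×10⁻⁷ × 12.6 × 0.01877) / (2 × 2.95×10⁻³) = 5.04×10⁻⁵ T.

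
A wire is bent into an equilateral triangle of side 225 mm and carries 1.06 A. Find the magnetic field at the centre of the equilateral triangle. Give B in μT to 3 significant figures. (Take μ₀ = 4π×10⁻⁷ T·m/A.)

Each side is a finite straight segment at perpendicular distance d = a/(2 tan(π/3)) = 0.06495 m from the centre, with end-angles ±π/3.
One side contributes B₁ = (μ₀I/4πd)·2 sin(π/3) = 2.83×10⁻⁶ T.
All 3 sides add in the same direction: B = 3 × 2.83×10⁻⁶ = 8.48×10⁻⁶ T.

B ≈ 8.48 μT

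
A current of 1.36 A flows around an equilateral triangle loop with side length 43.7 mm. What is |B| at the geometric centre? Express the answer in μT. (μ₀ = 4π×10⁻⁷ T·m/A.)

B ≈ 56.0 μT

Each side is a finite straight segment at perpendicular distance d = a/(2 tan(π/3)) = 0.01262 m from the centre, with end-angles ±π/3.
One side contributes B₁ = (μ₀I/4πd)·2 sin(π/3) = 1.87×10⁻⁵ T.
All 3 sides add in the same direction: B = 3 × 1.87×10⁻⁵ = 5.60×10⁻⁵ T.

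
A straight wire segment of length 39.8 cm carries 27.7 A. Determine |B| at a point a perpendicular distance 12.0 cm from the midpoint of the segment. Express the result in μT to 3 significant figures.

B ≈ 39.5 μT

For a finite straight segment, B = (μ₀I/4πd)(sinθ₁ + sinθ₂), where θ₁, θ₂ are the angles from the perpendicular to each end.
The perpendicular from the point meets the wire at its midpoint, so each end is L/2 = 0.199 m away along the wire.
sinθ₁ = 0.199/√(0.199²+0.12²) = 0.8564; sinθ₂ = 0.199/√(0.199²+0.12²) = 0.8564.
B = (4π×10⁻⁷ × 27.7) / (4π × 0.12) × (0.8564 + 0.8564) = 3.95×10⁻⁵ T.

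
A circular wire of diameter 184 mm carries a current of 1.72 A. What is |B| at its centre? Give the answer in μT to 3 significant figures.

At the centre of a circular loop the Biot–Savart law gives B = μ₀I/(2R) (so R = 0.092 m).
B = (4π×10⁻⁷ × 1.72) / (2 × 0.092) = 1.17×10⁻⁵ T.

B ≈ 11.7 μT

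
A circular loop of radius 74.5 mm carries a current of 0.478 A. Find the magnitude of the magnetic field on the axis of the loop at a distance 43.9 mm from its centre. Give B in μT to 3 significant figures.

On the axis of a circular loop, B = μ₀IR² / [2(R²+z²)^(3/2)].
R² + z² = (0.0745)² + (0.0439)² = 0.007477 m², and (R²+z²)^(3/2) = 6.47×10⁻⁴ m³.
B = (4π×10⁻⁷ × 0.478 × 0.00555) / (2 × 6.47×10⁻⁴) = 2.58×10⁻⁶ T.

B ≈ 2.58 μT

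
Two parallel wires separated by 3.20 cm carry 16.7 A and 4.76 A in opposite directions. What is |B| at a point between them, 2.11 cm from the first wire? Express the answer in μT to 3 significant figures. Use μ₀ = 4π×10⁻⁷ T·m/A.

B ≈ 246 μT

Each long wire gives B = μ₀I/(2πd). Distances are d₁ = 0.0211 m and d₂ = 0.0109 m.
B₁ = 1.58×10⁻⁴ T, B₂ = 8.73×10⁻⁵ T.
Between antiparallel currents both contributions point the same way, so they add. B = B₁ + B₂ = 1.58×10⁻⁴ + 8.73×10⁻⁵ = 2.46×10⁻⁴ T.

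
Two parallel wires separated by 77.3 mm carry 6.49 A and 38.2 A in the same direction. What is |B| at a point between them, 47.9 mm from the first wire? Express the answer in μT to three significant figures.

B ≈ 233 μT

Each long wire gives B = μ₀I/(2πd). Distances are d₁ = 0.0479 m and d₂ = 0.0294 m.
B₁ = 2.71×10⁻⁵ T, B₂ = 2.60×10⁻⁴ T.
Between parallel currents the two contributions point in opposite directions, so they subtract. B = |B₁ − B₂| = |2.71×10⁻⁵ − 2.60×10⁻⁴| = 2.33×10⁻⁴ T.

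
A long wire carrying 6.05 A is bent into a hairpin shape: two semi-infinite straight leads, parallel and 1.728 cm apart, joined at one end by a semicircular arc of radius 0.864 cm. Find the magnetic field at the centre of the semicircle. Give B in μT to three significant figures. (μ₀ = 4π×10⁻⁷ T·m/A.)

B ≈ 360 μT

The semicircular arc contributes B_arc = μ₀I·π/(4πR) = μ₀I/(4R) = 2.20×10⁻⁴ T.
Each semi-infinite lead is at perpendicular distance R = 0.00864 m from the centre, with the perpendicular foot at its near end, so it contributes μ₀I/(4πR); both point the same way, together 1.40×10⁻⁴ T.
Arc and leads all point the same direction: B = 2.20×10⁻⁴ + 1.40×10⁻⁴ = 3.60×10⁻⁴ T.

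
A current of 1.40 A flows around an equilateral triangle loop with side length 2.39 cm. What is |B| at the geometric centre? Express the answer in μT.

Each side is a finite straight segment at perpendicular distance d = a/(2 tan(π/3)) = 0.006899 m from the centre, with end-angles ±π/3.
One side contributes B₁ = (μ₀I/4πd)·2 sin(π/3) = 3.51×10⁻⁵ T.
All 3 sides add in the same direction: B = 3 × 3.51×10⁻⁵ = 1.05×10⁻⁴ T.

B ≈ 105 μT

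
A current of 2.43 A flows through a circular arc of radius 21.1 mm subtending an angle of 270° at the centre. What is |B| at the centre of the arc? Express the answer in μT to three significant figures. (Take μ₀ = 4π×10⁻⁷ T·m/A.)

B ≈ 54.3 μT

The Biot–Savart field of a circular arc at its centre is B = μ₀Iφ/(4πR), with φ = 4.712 rad.
B = (4π×10⁻⁷ × 2.43 × 4.712) / (4π × 0.0211) = 5.43×10⁻⁵ T.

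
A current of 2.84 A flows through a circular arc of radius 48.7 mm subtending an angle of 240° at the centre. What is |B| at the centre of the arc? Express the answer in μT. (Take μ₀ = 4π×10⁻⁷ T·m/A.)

The Biot–Savart field of a circular arc at its centre is B = μ₀Iφ/(4πR), with φ = 4.189 rad.
B = (4π×10⁻⁷ × 2.84 × 4.189) / (4π × 0.0487) = 2.44×10⁻⁵ T.

B ≈ 24.4 μT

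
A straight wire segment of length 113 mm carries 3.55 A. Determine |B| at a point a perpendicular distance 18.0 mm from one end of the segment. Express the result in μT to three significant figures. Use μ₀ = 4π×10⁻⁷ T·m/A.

B ≈ 19.5 μT

For a finite straight segment, B = (μ₀I/4πd)(sinθ₁ + sinθ₂), where θ₁, θ₂ are the angles from the perpendicular to each end.
The perpendicular foot is at one end, so the two end-offsets along the wire are 0 and L = 0.113 m.
sinθ₁ = 0/√(0²+0.018²) = 0.0000; sinθ₂ = 0.113/√(0.113²+0.018²) = 0.9875.
B = (4π×10⁻⁷ × 3.55) / (4π × 0.018) × (0.0000 + 0.9875) = 1.95×10⁻⁵ T.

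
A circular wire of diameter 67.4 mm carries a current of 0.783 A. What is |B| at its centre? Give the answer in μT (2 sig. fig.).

B ≈ 15 μT

At the centre of a circular loop the Biot–Savart law gives B = μ₀I/(2R) (so R = 0.0337 m).
B = (4π×10⁻⁷ × 0.783) / (2 × 0.0337) = 1.46×10⁻⁵ T.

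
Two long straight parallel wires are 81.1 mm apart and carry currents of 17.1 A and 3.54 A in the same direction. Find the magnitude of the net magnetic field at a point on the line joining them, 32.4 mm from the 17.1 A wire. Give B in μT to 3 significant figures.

Each long wire gives B = μ₀I/(2πd). Distances are d₁ = 0.0324 m and d₂ = 0.0487 m.
B₁ = 1.06×10⁻⁴ T, B₂ = 1.45×10⁻⁵ T.
Between parallel currents the two contributions point in opposite directions, so they subtract. B = |B₁ − B₂| = |1.06×10⁻⁴ − 1.45×10⁻⁵| = 9.10×10⁻⁵ T.

B ≈ 91.0 μT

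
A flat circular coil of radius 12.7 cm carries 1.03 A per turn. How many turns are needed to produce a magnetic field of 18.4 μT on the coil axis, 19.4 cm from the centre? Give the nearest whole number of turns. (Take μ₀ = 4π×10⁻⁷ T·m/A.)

N = 22

For an N-turn coil, B = Nμ₀IR²/[2(R²+z²)^(3/2)]. A single turn gives B₁ = 8.37×10⁻⁷ T with R = 0.127 m, z = 0.194 m.
N = B/B₁ = 1.84×10⁻⁵ / 8.37×10⁻⁷ = 21.98.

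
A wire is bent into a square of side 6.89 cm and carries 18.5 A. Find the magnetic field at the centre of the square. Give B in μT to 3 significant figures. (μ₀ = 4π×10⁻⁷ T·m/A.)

B ≈ 304 μT

Each side is a finite straight segment at perpendicular distance d = a/(2 tan(π/4)) = 0.03445 m from the centre, with end-angles ±π/4.
One side contributes B₁ = (μ₀I/4πd)·2 sin(π/4) = 7.59×10⁻⁵ T.
All 4 sides add in the same direction: B = 4 × 7.59×10⁻⁵ = 3.04×10⁻⁴ T.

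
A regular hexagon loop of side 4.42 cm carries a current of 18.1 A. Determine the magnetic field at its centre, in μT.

Each side is a finite straight segment at perpendicular distance d = a/(2 tan(π/6)) = 0.03828 m from the centre, with end-angles ±π/6.
One side contributes B₁ = (μ₀I/4πd)·2 sin(π/6) = 4.73×10⁻⁵ T.
All 6 sides add in the same direction: B = 6 × 4.73×10⁻⁵ = 2.84×10⁻⁴ T.

B ≈ 284 μT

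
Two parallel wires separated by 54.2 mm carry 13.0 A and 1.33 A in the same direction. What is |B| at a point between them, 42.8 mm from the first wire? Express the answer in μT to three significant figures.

B ≈ 37.4 μT

Each long wire gives B = μ₀I/(2πd). Distances are d₁ = 0.0428 m and d₂ = 0.0114 m.
B₁ = 6.07×10⁻⁵ T, B₂ = 2.33×10⁻⁵ T.
Between parallel currents the two contributions point in opposite directions, so they subtract. B = |B₁ − B₂| = |6.07×10⁻⁵ − 2.33×10⁻⁵| = 3.74×10⁻⁵ T.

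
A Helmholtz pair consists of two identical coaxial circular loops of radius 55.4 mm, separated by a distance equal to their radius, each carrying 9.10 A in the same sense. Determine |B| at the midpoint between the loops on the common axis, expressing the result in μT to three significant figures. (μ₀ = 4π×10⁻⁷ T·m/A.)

Each loop contributes B = μ₀IR²/[2(R²+z²)^(3/2)] on the axis, with z measured from that loop.
Loop 1 (z = 0.0277 m): B₁ = 7.38×10⁻⁵ T. Loop 2 (z = 0.0277 m): B₂ = 7.38×10⁻⁵ T.
The fields add: B = B₁ + B₂ = 1.48×10⁻⁴ T.

B ≈ 148 μT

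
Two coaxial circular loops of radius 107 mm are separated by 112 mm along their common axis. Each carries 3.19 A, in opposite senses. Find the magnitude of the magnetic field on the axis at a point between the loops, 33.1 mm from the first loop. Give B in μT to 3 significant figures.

B ≈ 6.57 μT

Each loop contributes B = μ₀IR²/[2(R²+z²)^(3/2)] on the axis, with z measured from that loop.
Loop 1 (z = 0.0331 m): B₁ = 1.63×10⁻⁵ T. Loop 2 (z = 0.0789 m): B₂ = 9.77×10⁻⁶ T.
The fields oppose: B = |B₁ − B₂| = 6.57×10⁻⁶ T.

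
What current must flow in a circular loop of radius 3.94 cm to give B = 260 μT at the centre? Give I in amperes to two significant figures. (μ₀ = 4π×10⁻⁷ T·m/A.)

At the centre of a circular loop B = μ₀I/(2R), so I = 2RB/μ₀.
With R = 0.0394 m, I = 2 × 0.0394 × 2.60×10⁻⁴ / (4π×10⁻⁷) = 16.3 A.

I ≈ 16 A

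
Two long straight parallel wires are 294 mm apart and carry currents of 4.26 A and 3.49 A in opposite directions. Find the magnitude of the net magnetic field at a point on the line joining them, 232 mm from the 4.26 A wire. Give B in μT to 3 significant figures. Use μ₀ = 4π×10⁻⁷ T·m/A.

B ≈ 14.9 μT

Each long wire gives B = μ₀I/(2πd). Distances are d₁ = 0.232 m and d₂ = 0.062 m.
B₁ = 3.67×10⁻⁶ T, B₂ = 1.13×10⁻⁵ T.
Between antiparallel currents both contributions point the same way, so they add. B = B₁ + B₂ = 3.67×10⁻⁶ + 1.13×10⁻⁵ = 1.49×10⁻⁵ T.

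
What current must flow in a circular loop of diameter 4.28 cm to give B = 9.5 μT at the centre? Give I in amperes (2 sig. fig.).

I ≈ 0.32 A

At the centre of a circular loop B = μ₀I/(2R), so I = 2RB/μ₀.
With R = 0.0214 m, I = 2 × 0.0214 × 9.50×10⁻⁶ / (4π×10⁻⁷) = 0.324 A.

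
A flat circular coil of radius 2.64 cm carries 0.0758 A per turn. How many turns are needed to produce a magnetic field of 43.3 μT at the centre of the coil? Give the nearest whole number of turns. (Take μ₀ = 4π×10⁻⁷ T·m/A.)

N = 24

For an N-turn coil, B = Nμ₀I/(2R). A single turn gives B₁ = 1.80×10⁻⁶ T with R = 0.0264 m.
N = B/B₁ = 4.33×10⁻⁵ / 1.80×10⁻⁶ = 24.00.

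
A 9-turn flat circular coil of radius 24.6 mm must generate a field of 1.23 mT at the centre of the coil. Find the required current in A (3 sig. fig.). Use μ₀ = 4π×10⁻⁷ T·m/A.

I ≈ 5.35 A

For an N-turn coil, B = Nμ₀I/(2R) with R = 0.0246 m, so I = 2RB/(Nμ₀) = 2 × 0.0246 × 1.23×10⁻³ / (9 × 4π×10⁻⁷) = 5.35 A.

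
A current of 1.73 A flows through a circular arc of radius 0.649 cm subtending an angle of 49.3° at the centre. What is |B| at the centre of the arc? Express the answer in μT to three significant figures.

B ≈ 22.9 μT

The Biot–Savart field of a circular arc at its centre is B = μ₀Iφ/(4πR), with φ = 0.8604 rad.
B = (4π×10⁻⁷ × 1.73 × 0.8604) / (4π × 0.00649) = 2.29×10⁻⁵ T.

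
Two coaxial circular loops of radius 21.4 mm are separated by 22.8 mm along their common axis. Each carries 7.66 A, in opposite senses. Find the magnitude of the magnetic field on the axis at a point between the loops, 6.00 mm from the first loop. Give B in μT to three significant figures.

Each loop contributes B = μ₀IR²/[2(R²+z²)^(3/2)] on the axis, with z measured from that loop.
Loop 1 (z = 0.006 m): B₁ = 2.01×10⁻⁴ T. Loop 2 (z = 0.0168 m): B₂ = 1.09×10⁻⁴ T.
The fields oppose: B = |B₁ − B₂| = 9.13×10⁻⁵ T.

B ≈ 91.3 μT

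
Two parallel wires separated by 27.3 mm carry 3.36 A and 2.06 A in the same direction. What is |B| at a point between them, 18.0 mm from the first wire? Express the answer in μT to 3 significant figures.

B ≈ 6.97 μT

Each long wire gives B = μ₀I/(2πd). Distances are d₁ = 0.018 m and d₂ = 0.0093 m.
B₁ = 3.73×10⁻⁵ T, B₂ = 4.43×10⁻⁵ T.
Between parallel currents the two contributions point in opposite directions, so they subtract. B = |B₁ − B₂| = |3.73×10⁻⁵ − 4.43×10⁻⁵| = 6.97×10⁻⁶ T.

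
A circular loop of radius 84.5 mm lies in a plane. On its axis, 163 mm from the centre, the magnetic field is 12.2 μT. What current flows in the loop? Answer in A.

I ≈ 16.8 A

On the axis of a loop, B = μ₀IR²/[2(R²+z²)^(3/2)], so I = 2B(R²+z²)^(3/2)/(μ₀R²).
R² + z² = 0.00714 + 0.02657 = 0.03371 m²; raised to 3/2 gives 6.19×10⁻³ m³.
I = 2 × 1.22×10⁻⁵ × 6.19×10⁻³ / (1.26×10⁻⁶ × 0.00714) = 16.8 A.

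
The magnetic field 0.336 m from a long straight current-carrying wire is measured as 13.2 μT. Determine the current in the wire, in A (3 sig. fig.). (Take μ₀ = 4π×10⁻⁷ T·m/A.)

For a long straight wire B = μ₀I/(2πd), so I = 2πdB/μ₀.
I = 2π × 0.336 × 1.32×10⁻⁵ / (4π×10⁻⁷) = 22.2 A.

I ≈ 22.2 A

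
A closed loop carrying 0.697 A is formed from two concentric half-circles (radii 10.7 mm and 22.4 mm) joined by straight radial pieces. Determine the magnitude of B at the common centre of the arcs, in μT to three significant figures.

B ≈ 10.7 μT

The radial connectors point toward the centre, so dl × r̂ = 0 and they contribute nothing.
Each semicircle gives μ₀I/(4R): inner arc 2.05×10⁻⁵ T, outer arc 9.78×10⁻⁶ T.
The two arcs carry current in opposite angular senses, so their fields oppose: B = |2.05×10⁻⁵ − 9.78×10⁻⁶| = 1.07×10⁻⁵ T.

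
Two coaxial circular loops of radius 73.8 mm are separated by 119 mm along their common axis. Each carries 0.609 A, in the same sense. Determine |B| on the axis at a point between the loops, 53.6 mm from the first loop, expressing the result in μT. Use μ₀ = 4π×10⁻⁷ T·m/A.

Each loop contributes B = μ₀IR²/[2(R²+z²)^(3/2)] on the axis, with z measured from that loop.
Loop 1 (z = 0.0536 m): B₁ = 2.75×10⁻⁶ T. Loop 2 (z = 0.0654 m): B₂ = 2.17×10⁻⁶ T.
The fields add: B = B₁ + B₂ = 4.92×10⁻⁶ T.

B ≈ 4.92 μT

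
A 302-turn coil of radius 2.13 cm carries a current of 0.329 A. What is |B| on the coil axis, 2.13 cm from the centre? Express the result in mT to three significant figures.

For an N-turn flat coil, B = Nμ₀IR²/[2(R²+z²)^(3/2)] with R = 0.0213 m, z = 0.0213 m.
B = 302 × 3.43×10⁻⁶ T = 1.04×10⁻³ T.

B ≈ 1.04 mT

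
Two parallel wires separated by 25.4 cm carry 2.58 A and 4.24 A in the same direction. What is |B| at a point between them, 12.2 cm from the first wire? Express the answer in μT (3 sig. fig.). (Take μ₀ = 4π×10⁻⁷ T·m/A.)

Each long wire gives B = μ₀I/(2πd). Distances are d₁ = 0.122 m and d₂ = 0.132 m.
B₁ = 4.23×10⁻⁶ T, B₂ = 6.42×10⁻⁶ T.
Between parallel currents the two contributions point in opposite directions, so they subtract. B = |B₁ − B₂| = |4.23×10⁻⁶ − 6.42×10⁻⁶| = 2.19×10⁻⁶ T.

B ≈ 2.19 μT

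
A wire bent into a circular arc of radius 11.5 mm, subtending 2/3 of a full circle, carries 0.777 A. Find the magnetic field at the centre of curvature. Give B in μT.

B ≈ 28.3 μT

The Biot–Savart field of a circular arc at its centre is B = μ₀Iφ/(4πR), with φ = 4.189 rad.
B = (4π×10⁻⁷ × 0.777 × 4.189) / (4π × 0.0115) = 2.83×10⁻⁵ T.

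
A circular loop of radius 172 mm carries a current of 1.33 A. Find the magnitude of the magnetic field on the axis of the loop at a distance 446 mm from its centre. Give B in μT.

B ≈ 0.226 μT

On the axis of a circular loop, B = μ₀IR² / [2(R²+z²)^(3/2)].
R² + z² = (0.172)² + (0.446)² = 0.2285 m², and (R²+z²)^(3/2) = 0.109 m³.
B = (4π×10⁻⁷ × 1.33 × 0.02958) / (2 × 0.109) = 2.26×10⁻⁷ T.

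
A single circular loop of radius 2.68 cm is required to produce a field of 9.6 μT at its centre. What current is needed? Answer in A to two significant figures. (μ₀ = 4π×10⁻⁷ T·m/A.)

I ≈ 0.41 A

At the centre of a circular loop B = μ₀I/(2R), so I = 2RB/μ₀.
With R = 0.0268 m, I = 2 × 0.0268 × 9.60×10⁻⁶ / (4π×10⁻⁷) = 0.409 A.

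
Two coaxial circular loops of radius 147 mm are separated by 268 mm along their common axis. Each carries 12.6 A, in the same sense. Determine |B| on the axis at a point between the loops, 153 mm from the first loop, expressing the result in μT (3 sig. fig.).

B ≈ 44.2 μT

Each loop contributes B = μ₀IR²/[2(R²+z²)^(3/2)] on the axis, with z measured from that loop.
Loop 1 (z = 0.153 m): B₁ = 1.79×10⁻⁵ T. Loop 2 (z = 0.115 m): B₂ = 2.63×10⁻⁵ T.
The fields add: B = B₁ + B₂ = 4.42×10⁻⁵ T.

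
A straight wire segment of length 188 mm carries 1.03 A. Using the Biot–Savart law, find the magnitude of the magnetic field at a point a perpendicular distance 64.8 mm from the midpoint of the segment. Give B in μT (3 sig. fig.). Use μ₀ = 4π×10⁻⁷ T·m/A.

For a finite straight segment, B = (μ₀I/4πd)(sinθ₁ + sinθ₂), where θ₁, θ₂ are the angles from the perpendicular to each end.
The perpendicular from the point meets the wire at its midpoint, so each end is L/2 = 0.094 m away along the wire.
sinθ₁ = 0.094/√(0.094²+0.0648²) = 0.8233; sinθ₂ = 0.094/√(0.094²+0.0648²) = 0.8233.
B = (4π×10⁻⁷ × 1.03) / (4π × 0.0648) × (0.8233 + 0.8233) = 2.62×10⁻⁶ T.

B ≈ 2.62 μT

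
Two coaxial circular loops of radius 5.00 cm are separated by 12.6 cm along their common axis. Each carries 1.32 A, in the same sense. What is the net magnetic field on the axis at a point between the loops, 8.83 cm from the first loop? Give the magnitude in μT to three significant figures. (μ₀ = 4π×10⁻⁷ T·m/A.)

B ≈ 10.4 μT

Each loop contributes B = μ₀IR²/[2(R²+z²)^(3/2)] on the axis, with z measured from that loop.
Loop 1 (z = 0.0883 m): B₁ = 1.98×10⁻⁶ T. Loop 2 (z = 0.0377 m): B₂ = 8.44×10⁻⁶ T.
The fields add: B = B₁ + B₂ = 1.04×10⁻⁵ T.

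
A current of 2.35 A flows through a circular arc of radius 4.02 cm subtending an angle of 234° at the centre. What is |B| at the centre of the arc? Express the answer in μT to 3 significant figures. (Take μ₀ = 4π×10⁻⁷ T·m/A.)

B ≈ 23.9 μT

The Biot–Savart field of a circular arc at its centre is B = μ₀Iφ/(4πR), with φ = 4.084 rad.
B = (4π×10⁻⁷ × 2.35 × 4.084) / (4π × 0.0402) = 2.39×10⁻⁵ T.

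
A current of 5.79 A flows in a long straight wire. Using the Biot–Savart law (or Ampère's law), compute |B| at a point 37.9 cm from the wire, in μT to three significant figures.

For an infinitely long straight wire, B = μ₀I/(2πd).
B = (4π×10⁻⁷ × 5.79) / (2π × 0.379) = 3.06×10⁻⁶ T.

B ≈ 3.06 μT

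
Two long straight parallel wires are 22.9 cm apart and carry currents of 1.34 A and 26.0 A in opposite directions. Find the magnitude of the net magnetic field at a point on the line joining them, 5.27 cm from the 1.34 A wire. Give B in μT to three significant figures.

B ≈ 34.6 μT

Each long wire gives B = μ₀I/(2πd). Distances are d₁ = 0.0527 m and d₂ = 0.1763 m.
B₁ = 5.09×10⁻⁶ T, B₂ = 2.95×10⁻⁵ T.
Between antiparallel currents both contributions point the same way, so they add. B = B₁ + B₂ = 5.09×10⁻⁶ + 2.95×10⁻⁵ = 3.46×10⁻⁵ T.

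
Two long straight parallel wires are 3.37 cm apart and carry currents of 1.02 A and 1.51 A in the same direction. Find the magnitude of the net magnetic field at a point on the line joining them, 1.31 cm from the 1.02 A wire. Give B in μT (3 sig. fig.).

B ≈ 0.912 μT

Each long wire gives B = μ₀I/(2πd). Distances are d₁ = 0.0131 m and d₂ = 0.0206 m.
B₁ = 1.56×10⁻⁵ T, B₂ = 1.47×10⁻⁵ T.
Between parallel currents the two contributions point in opposite directions, so they subtract. B = |B₁ − B₂| = |1.56×10⁻⁵ − 1.47×10⁻⁵| = 9.12×10⁻⁷ T.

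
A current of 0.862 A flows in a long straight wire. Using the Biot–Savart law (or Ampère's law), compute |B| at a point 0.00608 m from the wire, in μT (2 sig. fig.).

For an infinitely long straight wire, B = μ₀I/(2πd).
B = (4π×10⁻⁷ × 0.862) / (2π × 0.00608) = 2.84×10⁻⁵ T.

B ≈ 28 μT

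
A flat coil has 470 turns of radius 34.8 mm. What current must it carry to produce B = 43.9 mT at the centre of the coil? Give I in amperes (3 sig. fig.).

For an N-turn coil, B = Nμ₀I/(2R) with R = 0.0348 m, so I = 2RB/(Nμ₀) = 2 × 0.0348 × 4.39×10⁻² / (470 × 4π×10⁻⁷) = 5.17 A.

I ≈ 5.17 A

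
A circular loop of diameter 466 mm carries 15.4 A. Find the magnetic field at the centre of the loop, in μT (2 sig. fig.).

At the centre of a circular loop the Biot–Savart law gives B = μ₀I/(2R) (so R = 0.233 m).
B = (4π×10⁻⁷ × 15.4) / (2 × 0.233) = 4.15×10⁻⁵ T.

B ≈ 42 μT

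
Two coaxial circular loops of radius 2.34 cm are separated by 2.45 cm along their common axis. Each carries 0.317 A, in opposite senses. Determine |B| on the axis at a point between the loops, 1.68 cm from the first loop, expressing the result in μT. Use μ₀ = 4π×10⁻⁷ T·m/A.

Each loop contributes B = μ₀IR²/[2(R²+z²)^(3/2)] on the axis, with z measured from that loop.
Loop 1 (z = 0.0168 m): B₁ = 4.56×10⁻⁶ T. Loop 2 (z = 0.0077 m): B₂ = 7.30×10⁻⁶ T.
The fields oppose: B = |B₁ − B₂| = 2.73×10⁻⁶ T.

B ≈ 2.73 μT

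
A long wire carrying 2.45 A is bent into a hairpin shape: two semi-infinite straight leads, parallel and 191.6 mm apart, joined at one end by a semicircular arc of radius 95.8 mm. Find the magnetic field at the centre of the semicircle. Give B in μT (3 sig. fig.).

The semicircular arc contributes B_arc = μ₀I·π/(4πR) = μ₀I/(4R) = 8.03×10⁻⁶ T.
Each semi-infinite lead is at perpendicular distance R = 0.0958 m from the centre, with the perpendicular foot at its near end, so it contributes μ₀I/(4πR); both point the same way, together 5.11×10⁻⁶ T.
Arc and leads all point the same direction: B = 8.03×10⁻⁶ + 5.11×10⁻⁶ = 1.31×10⁻⁵ T.

B ≈ 13.1 μT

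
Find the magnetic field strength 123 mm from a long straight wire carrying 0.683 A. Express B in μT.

B ≈ 1.11 μT

For an infinitely long straight wire, B = μ₀I/(2πd).
B = (4π×10⁻⁷ × 0.683) / (2π × 0.123) = 1.11×10⁻⁶ T.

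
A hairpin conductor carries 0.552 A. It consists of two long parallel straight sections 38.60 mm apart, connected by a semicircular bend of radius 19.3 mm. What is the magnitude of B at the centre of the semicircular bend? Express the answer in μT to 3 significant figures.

B ≈ 14.7 μT

The semicircular arc contributes B_arc = μ₀I·π/(4πR) = μ₀I/(4R) = 8.99×10⁻⁶ T.
Each semi-infinite lead is at perpendicular distance R = 0.0193 m from the centre, with the perpendicular foot at its near end, so it contributes μ₀I/(4πR); both point the same way, together 5.72×10⁻⁶ T.
Arc and leads all point the same direction: B = 8.99×10⁻⁶ + 5.72×10⁻⁶ = 1.47×10⁻⁵ T.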